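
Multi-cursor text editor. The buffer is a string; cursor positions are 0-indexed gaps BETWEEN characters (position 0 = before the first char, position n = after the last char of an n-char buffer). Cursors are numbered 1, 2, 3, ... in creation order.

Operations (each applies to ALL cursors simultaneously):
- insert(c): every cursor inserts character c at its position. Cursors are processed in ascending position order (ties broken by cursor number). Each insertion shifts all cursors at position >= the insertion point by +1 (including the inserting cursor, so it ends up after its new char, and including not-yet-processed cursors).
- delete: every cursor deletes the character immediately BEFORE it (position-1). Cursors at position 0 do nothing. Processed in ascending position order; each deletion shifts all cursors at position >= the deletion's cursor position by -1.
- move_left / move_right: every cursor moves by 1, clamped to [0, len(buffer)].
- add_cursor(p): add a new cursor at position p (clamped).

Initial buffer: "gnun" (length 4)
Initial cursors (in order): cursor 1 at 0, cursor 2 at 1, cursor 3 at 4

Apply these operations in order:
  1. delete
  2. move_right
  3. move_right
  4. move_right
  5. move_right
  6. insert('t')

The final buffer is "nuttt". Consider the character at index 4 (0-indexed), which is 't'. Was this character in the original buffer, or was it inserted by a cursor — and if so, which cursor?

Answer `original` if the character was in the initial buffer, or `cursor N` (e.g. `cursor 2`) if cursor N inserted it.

After op 1 (delete): buffer="nu" (len 2), cursors c1@0 c2@0 c3@2, authorship ..
After op 2 (move_right): buffer="nu" (len 2), cursors c1@1 c2@1 c3@2, authorship ..
After op 3 (move_right): buffer="nu" (len 2), cursors c1@2 c2@2 c3@2, authorship ..
After op 4 (move_right): buffer="nu" (len 2), cursors c1@2 c2@2 c3@2, authorship ..
After op 5 (move_right): buffer="nu" (len 2), cursors c1@2 c2@2 c3@2, authorship ..
After op 6 (insert('t')): buffer="nuttt" (len 5), cursors c1@5 c2@5 c3@5, authorship ..123
Authorship (.=original, N=cursor N): . . 1 2 3
Index 4: author = 3

Answer: cursor 3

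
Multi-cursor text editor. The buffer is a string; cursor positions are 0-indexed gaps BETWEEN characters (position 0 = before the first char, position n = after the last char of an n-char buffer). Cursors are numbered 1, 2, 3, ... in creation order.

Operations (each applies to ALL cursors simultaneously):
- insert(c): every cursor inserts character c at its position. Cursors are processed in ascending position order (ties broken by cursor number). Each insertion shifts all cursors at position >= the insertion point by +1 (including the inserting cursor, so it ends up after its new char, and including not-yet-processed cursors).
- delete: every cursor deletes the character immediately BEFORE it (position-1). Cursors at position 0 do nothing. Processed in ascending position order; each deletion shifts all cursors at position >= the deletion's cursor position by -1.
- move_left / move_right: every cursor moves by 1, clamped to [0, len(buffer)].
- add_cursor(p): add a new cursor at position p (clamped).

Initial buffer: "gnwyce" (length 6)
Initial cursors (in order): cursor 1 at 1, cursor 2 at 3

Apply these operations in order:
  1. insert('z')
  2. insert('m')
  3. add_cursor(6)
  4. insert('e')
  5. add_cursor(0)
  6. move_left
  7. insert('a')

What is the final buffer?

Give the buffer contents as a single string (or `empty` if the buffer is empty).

Answer: agzmaenwzaemaeyce

Derivation:
After op 1 (insert('z')): buffer="gznwzyce" (len 8), cursors c1@2 c2@5, authorship .1..2...
After op 2 (insert('m')): buffer="gzmnwzmyce" (len 10), cursors c1@3 c2@7, authorship .11..22...
After op 3 (add_cursor(6)): buffer="gzmnwzmyce" (len 10), cursors c1@3 c3@6 c2@7, authorship .11..22...
After op 4 (insert('e')): buffer="gzmenwzemeyce" (len 13), cursors c1@4 c3@8 c2@10, authorship .111..2322...
After op 5 (add_cursor(0)): buffer="gzmenwzemeyce" (len 13), cursors c4@0 c1@4 c3@8 c2@10, authorship .111..2322...
After op 6 (move_left): buffer="gzmenwzemeyce" (len 13), cursors c4@0 c1@3 c3@7 c2@9, authorship .111..2322...
After op 7 (insert('a')): buffer="agzmaenwzaemaeyce" (len 17), cursors c4@1 c1@5 c3@10 c2@13, authorship 4.1111..233222...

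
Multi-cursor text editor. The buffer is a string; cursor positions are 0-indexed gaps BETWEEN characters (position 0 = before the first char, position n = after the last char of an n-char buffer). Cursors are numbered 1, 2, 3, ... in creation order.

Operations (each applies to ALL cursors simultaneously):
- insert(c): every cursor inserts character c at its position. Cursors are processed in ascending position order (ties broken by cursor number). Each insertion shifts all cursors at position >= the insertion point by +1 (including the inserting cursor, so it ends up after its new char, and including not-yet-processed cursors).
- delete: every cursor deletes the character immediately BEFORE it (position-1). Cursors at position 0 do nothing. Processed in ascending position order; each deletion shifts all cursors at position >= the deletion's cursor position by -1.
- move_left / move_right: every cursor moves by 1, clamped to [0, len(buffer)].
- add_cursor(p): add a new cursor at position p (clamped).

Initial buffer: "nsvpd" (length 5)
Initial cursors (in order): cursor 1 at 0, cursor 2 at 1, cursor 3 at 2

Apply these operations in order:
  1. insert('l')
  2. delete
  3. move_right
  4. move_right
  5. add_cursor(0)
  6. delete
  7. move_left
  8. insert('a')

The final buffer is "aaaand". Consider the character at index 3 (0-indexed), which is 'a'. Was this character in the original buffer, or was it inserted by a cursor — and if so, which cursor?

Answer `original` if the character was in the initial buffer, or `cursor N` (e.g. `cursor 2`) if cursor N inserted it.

After op 1 (insert('l')): buffer="lnlslvpd" (len 8), cursors c1@1 c2@3 c3@5, authorship 1.2.3...
After op 2 (delete): buffer="nsvpd" (len 5), cursors c1@0 c2@1 c3@2, authorship .....
After op 3 (move_right): buffer="nsvpd" (len 5), cursors c1@1 c2@2 c3@3, authorship .....
After op 4 (move_right): buffer="nsvpd" (len 5), cursors c1@2 c2@3 c3@4, authorship .....
After op 5 (add_cursor(0)): buffer="nsvpd" (len 5), cursors c4@0 c1@2 c2@3 c3@4, authorship .....
After op 6 (delete): buffer="nd" (len 2), cursors c4@0 c1@1 c2@1 c3@1, authorship ..
After op 7 (move_left): buffer="nd" (len 2), cursors c1@0 c2@0 c3@0 c4@0, authorship ..
After op 8 (insert('a')): buffer="aaaand" (len 6), cursors c1@4 c2@4 c3@4 c4@4, authorship 1234..
Authorship (.=original, N=cursor N): 1 2 3 4 . .
Index 3: author = 4

Answer: cursor 4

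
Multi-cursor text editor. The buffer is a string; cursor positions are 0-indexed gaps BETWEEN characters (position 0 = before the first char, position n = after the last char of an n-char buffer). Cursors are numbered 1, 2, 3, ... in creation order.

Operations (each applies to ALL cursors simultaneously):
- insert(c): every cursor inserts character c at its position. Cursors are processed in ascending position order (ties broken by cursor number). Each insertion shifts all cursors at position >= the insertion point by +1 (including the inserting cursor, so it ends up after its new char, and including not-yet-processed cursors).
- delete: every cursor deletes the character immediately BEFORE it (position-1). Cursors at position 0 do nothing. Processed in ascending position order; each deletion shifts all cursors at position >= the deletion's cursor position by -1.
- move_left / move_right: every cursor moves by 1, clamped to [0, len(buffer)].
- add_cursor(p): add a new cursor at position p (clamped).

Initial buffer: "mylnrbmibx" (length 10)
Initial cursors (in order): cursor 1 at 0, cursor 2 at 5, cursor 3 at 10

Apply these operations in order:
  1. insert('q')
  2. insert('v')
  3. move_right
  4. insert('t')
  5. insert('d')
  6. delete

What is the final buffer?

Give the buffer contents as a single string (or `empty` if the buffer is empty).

Answer: qvmtylnrqvbtmibxqvt

Derivation:
After op 1 (insert('q')): buffer="qmylnrqbmibxq" (len 13), cursors c1@1 c2@7 c3@13, authorship 1.....2.....3
After op 2 (insert('v')): buffer="qvmylnrqvbmibxqv" (len 16), cursors c1@2 c2@9 c3@16, authorship 11.....22.....33
After op 3 (move_right): buffer="qvmylnrqvbmibxqv" (len 16), cursors c1@3 c2@10 c3@16, authorship 11.....22.....33
After op 4 (insert('t')): buffer="qvmtylnrqvbtmibxqvt" (len 19), cursors c1@4 c2@12 c3@19, authorship 11.1....22.2....333
After op 5 (insert('d')): buffer="qvmtdylnrqvbtdmibxqvtd" (len 22), cursors c1@5 c2@14 c3@22, authorship 11.11....22.22....3333
After op 6 (delete): buffer="qvmtylnrqvbtmibxqvt" (len 19), cursors c1@4 c2@12 c3@19, authorship 11.1....22.2....333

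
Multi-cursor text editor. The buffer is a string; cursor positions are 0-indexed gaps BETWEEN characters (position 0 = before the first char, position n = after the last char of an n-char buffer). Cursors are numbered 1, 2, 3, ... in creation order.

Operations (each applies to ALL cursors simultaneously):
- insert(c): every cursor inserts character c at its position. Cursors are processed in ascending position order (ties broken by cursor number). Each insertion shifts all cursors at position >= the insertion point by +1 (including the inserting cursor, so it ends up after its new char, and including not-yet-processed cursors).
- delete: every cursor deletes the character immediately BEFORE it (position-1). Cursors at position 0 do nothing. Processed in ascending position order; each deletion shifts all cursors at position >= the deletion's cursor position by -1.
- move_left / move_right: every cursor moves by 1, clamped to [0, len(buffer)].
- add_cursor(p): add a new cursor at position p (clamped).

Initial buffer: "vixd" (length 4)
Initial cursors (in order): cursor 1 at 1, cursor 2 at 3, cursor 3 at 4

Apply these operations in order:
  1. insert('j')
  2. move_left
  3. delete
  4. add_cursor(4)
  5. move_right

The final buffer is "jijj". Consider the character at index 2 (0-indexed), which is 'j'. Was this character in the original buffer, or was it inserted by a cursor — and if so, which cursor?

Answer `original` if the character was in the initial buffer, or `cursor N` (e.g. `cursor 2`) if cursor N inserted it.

Answer: cursor 2

Derivation:
After op 1 (insert('j')): buffer="vjixjdj" (len 7), cursors c1@2 c2@5 c3@7, authorship .1..2.3
After op 2 (move_left): buffer="vjixjdj" (len 7), cursors c1@1 c2@4 c3@6, authorship .1..2.3
After op 3 (delete): buffer="jijj" (len 4), cursors c1@0 c2@2 c3@3, authorship 1.23
After op 4 (add_cursor(4)): buffer="jijj" (len 4), cursors c1@0 c2@2 c3@3 c4@4, authorship 1.23
After op 5 (move_right): buffer="jijj" (len 4), cursors c1@1 c2@3 c3@4 c4@4, authorship 1.23
Authorship (.=original, N=cursor N): 1 . 2 3
Index 2: author = 2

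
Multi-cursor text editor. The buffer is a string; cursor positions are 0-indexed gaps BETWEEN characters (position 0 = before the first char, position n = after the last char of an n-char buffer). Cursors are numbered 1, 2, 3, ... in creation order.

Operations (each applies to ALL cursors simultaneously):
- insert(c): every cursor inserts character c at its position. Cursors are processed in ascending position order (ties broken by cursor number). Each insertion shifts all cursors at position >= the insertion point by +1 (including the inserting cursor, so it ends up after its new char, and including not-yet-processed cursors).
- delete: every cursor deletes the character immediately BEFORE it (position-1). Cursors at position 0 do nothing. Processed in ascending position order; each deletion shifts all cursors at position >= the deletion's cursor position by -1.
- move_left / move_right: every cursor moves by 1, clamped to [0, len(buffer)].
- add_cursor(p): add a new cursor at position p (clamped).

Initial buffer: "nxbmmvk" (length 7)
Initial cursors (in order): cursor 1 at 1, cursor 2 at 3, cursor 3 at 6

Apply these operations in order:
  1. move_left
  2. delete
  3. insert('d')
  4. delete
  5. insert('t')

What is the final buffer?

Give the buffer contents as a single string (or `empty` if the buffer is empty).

After op 1 (move_left): buffer="nxbmmvk" (len 7), cursors c1@0 c2@2 c3@5, authorship .......
After op 2 (delete): buffer="nbmvk" (len 5), cursors c1@0 c2@1 c3@3, authorship .....
After op 3 (insert('d')): buffer="dndbmdvk" (len 8), cursors c1@1 c2@3 c3@6, authorship 1.2..3..
After op 4 (delete): buffer="nbmvk" (len 5), cursors c1@0 c2@1 c3@3, authorship .....
After op 5 (insert('t')): buffer="tntbmtvk" (len 8), cursors c1@1 c2@3 c3@6, authorship 1.2..3..

Answer: tntbmtvk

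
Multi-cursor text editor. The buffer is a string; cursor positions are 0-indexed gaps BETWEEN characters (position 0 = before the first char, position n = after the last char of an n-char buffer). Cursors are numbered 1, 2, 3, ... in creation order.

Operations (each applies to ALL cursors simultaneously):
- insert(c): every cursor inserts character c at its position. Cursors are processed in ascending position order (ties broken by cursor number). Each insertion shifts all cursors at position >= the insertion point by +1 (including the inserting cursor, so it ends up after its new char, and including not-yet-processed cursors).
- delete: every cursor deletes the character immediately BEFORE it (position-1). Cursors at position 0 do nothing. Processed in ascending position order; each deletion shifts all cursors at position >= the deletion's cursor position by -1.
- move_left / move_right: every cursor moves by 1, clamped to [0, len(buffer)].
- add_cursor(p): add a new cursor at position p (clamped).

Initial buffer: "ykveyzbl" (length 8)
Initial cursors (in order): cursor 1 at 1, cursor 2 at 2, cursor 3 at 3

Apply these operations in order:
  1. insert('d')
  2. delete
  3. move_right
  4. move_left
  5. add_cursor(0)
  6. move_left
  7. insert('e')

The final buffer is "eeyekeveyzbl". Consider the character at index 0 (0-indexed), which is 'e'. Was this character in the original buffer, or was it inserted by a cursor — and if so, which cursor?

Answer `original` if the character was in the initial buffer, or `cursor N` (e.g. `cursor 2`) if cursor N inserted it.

Answer: cursor 1

Derivation:
After op 1 (insert('d')): buffer="ydkdvdeyzbl" (len 11), cursors c1@2 c2@4 c3@6, authorship .1.2.3.....
After op 2 (delete): buffer="ykveyzbl" (len 8), cursors c1@1 c2@2 c3@3, authorship ........
After op 3 (move_right): buffer="ykveyzbl" (len 8), cursors c1@2 c2@3 c3@4, authorship ........
After op 4 (move_left): buffer="ykveyzbl" (len 8), cursors c1@1 c2@2 c3@3, authorship ........
After op 5 (add_cursor(0)): buffer="ykveyzbl" (len 8), cursors c4@0 c1@1 c2@2 c3@3, authorship ........
After op 6 (move_left): buffer="ykveyzbl" (len 8), cursors c1@0 c4@0 c2@1 c3@2, authorship ........
After op 7 (insert('e')): buffer="eeyekeveyzbl" (len 12), cursors c1@2 c4@2 c2@4 c3@6, authorship 14.2.3......
Authorship (.=original, N=cursor N): 1 4 . 2 . 3 . . . . . .
Index 0: author = 1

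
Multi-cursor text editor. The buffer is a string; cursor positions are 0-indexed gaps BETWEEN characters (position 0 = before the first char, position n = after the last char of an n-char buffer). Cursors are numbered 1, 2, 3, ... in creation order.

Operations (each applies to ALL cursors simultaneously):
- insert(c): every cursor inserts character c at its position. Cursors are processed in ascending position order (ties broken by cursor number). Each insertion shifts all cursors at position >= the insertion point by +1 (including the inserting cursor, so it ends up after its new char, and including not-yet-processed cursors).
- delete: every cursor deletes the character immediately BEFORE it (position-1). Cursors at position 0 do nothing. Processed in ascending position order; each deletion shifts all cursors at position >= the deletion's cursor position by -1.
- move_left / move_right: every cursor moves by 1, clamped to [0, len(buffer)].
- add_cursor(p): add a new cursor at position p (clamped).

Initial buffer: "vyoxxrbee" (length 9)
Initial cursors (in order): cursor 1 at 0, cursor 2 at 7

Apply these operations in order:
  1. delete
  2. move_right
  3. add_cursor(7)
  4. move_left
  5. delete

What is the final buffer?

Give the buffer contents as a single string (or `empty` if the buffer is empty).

After op 1 (delete): buffer="vyoxxree" (len 8), cursors c1@0 c2@6, authorship ........
After op 2 (move_right): buffer="vyoxxree" (len 8), cursors c1@1 c2@7, authorship ........
After op 3 (add_cursor(7)): buffer="vyoxxree" (len 8), cursors c1@1 c2@7 c3@7, authorship ........
After op 4 (move_left): buffer="vyoxxree" (len 8), cursors c1@0 c2@6 c3@6, authorship ........
After op 5 (delete): buffer="vyoxee" (len 6), cursors c1@0 c2@4 c3@4, authorship ......

Answer: vyoxee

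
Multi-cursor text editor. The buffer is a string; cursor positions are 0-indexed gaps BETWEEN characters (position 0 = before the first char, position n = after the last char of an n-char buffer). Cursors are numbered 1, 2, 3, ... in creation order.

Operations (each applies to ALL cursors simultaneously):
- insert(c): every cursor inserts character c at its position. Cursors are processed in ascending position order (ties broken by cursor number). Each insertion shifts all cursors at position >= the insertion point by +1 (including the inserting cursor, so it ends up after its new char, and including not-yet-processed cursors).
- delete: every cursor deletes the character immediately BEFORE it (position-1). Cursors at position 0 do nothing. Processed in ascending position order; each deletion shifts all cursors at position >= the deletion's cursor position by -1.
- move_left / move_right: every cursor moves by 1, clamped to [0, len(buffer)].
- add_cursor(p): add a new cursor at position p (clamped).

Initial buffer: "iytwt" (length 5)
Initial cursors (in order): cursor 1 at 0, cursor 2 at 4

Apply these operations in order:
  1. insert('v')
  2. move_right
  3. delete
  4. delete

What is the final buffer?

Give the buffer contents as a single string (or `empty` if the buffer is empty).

After op 1 (insert('v')): buffer="viytwvt" (len 7), cursors c1@1 c2@6, authorship 1....2.
After op 2 (move_right): buffer="viytwvt" (len 7), cursors c1@2 c2@7, authorship 1....2.
After op 3 (delete): buffer="vytwv" (len 5), cursors c1@1 c2@5, authorship 1...2
After op 4 (delete): buffer="ytw" (len 3), cursors c1@0 c2@3, authorship ...

Answer: ytw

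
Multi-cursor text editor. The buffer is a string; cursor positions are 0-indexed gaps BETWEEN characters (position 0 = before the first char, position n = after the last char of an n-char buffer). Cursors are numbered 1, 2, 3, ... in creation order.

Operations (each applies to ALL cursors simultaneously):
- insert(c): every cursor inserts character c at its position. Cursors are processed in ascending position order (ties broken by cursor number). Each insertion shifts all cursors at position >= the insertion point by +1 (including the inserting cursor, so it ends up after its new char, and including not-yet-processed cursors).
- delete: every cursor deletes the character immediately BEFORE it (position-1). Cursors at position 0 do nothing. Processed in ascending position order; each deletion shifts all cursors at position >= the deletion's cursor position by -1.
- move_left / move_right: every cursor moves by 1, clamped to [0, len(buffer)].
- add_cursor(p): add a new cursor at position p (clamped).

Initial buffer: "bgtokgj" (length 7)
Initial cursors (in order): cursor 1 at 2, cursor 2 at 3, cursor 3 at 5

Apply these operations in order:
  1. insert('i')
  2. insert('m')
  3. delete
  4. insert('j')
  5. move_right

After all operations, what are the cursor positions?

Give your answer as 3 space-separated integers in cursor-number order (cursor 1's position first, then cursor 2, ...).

Answer: 5 8 12

Derivation:
After op 1 (insert('i')): buffer="bgitiokigj" (len 10), cursors c1@3 c2@5 c3@8, authorship ..1.2..3..
After op 2 (insert('m')): buffer="bgimtimokimgj" (len 13), cursors c1@4 c2@7 c3@11, authorship ..11.22..33..
After op 3 (delete): buffer="bgitiokigj" (len 10), cursors c1@3 c2@5 c3@8, authorship ..1.2..3..
After op 4 (insert('j')): buffer="bgijtijokijgj" (len 13), cursors c1@4 c2@7 c3@11, authorship ..11.22..33..
After op 5 (move_right): buffer="bgijtijokijgj" (len 13), cursors c1@5 c2@8 c3@12, authorship ..11.22..33..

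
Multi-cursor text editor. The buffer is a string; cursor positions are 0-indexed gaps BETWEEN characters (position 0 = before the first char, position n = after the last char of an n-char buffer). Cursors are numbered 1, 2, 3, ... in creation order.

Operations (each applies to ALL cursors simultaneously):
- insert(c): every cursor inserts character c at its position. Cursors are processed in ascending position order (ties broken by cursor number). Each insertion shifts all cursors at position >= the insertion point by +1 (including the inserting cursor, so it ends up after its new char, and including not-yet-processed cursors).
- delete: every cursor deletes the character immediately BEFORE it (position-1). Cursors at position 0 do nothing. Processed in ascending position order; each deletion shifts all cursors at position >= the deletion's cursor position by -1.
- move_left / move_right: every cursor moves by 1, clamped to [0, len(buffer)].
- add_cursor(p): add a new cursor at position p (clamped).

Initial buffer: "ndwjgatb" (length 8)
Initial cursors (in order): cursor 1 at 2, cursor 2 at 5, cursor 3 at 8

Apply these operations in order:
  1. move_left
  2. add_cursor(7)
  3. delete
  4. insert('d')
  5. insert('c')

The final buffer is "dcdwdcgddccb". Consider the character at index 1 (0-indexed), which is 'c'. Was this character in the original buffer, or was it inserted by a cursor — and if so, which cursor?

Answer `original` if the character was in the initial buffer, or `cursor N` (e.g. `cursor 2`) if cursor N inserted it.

Answer: cursor 1

Derivation:
After op 1 (move_left): buffer="ndwjgatb" (len 8), cursors c1@1 c2@4 c3@7, authorship ........
After op 2 (add_cursor(7)): buffer="ndwjgatb" (len 8), cursors c1@1 c2@4 c3@7 c4@7, authorship ........
After op 3 (delete): buffer="dwgb" (len 4), cursors c1@0 c2@2 c3@3 c4@3, authorship ....
After op 4 (insert('d')): buffer="ddwdgddb" (len 8), cursors c1@1 c2@4 c3@7 c4@7, authorship 1..2.34.
After op 5 (insert('c')): buffer="dcdwdcgddccb" (len 12), cursors c1@2 c2@6 c3@11 c4@11, authorship 11..22.3434.
Authorship (.=original, N=cursor N): 1 1 . . 2 2 . 3 4 3 4 .
Index 1: author = 1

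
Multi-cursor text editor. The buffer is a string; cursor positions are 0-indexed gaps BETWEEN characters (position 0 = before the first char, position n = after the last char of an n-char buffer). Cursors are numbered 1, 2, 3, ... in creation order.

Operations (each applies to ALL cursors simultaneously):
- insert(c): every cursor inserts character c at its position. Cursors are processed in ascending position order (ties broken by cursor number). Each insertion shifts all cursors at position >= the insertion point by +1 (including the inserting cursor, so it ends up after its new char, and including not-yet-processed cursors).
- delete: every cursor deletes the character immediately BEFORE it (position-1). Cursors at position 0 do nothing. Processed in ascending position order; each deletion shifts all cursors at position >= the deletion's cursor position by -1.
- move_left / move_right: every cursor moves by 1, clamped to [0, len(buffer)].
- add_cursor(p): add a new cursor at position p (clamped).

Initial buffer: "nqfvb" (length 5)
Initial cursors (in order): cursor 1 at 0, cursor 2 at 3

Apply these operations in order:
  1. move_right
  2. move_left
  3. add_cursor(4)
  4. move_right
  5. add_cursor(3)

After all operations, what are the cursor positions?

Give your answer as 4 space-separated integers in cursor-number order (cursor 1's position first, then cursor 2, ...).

Answer: 1 4 5 3

Derivation:
After op 1 (move_right): buffer="nqfvb" (len 5), cursors c1@1 c2@4, authorship .....
After op 2 (move_left): buffer="nqfvb" (len 5), cursors c1@0 c2@3, authorship .....
After op 3 (add_cursor(4)): buffer="nqfvb" (len 5), cursors c1@0 c2@3 c3@4, authorship .....
After op 4 (move_right): buffer="nqfvb" (len 5), cursors c1@1 c2@4 c3@5, authorship .....
After op 5 (add_cursor(3)): buffer="nqfvb" (len 5), cursors c1@1 c4@3 c2@4 c3@5, authorship .....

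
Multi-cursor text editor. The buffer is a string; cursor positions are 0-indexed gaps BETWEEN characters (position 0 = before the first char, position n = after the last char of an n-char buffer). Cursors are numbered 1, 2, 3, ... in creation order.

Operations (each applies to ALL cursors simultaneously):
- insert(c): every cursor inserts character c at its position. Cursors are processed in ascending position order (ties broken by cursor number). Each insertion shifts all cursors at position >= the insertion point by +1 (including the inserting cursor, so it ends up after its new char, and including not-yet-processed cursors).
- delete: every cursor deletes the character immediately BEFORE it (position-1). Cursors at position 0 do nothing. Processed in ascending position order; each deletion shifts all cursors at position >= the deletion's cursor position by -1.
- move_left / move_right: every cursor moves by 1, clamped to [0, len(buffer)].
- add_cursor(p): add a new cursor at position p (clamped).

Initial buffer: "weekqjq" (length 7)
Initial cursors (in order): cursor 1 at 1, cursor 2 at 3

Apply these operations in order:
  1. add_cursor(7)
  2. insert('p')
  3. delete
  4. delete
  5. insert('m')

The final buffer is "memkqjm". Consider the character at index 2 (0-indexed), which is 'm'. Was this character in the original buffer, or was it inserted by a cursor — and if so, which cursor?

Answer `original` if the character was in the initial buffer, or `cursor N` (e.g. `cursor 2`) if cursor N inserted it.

After op 1 (add_cursor(7)): buffer="weekqjq" (len 7), cursors c1@1 c2@3 c3@7, authorship .......
After op 2 (insert('p')): buffer="wpeepkqjqp" (len 10), cursors c1@2 c2@5 c3@10, authorship .1..2....3
After op 3 (delete): buffer="weekqjq" (len 7), cursors c1@1 c2@3 c3@7, authorship .......
After op 4 (delete): buffer="ekqj" (len 4), cursors c1@0 c2@1 c3@4, authorship ....
After op 5 (insert('m')): buffer="memkqjm" (len 7), cursors c1@1 c2@3 c3@7, authorship 1.2...3
Authorship (.=original, N=cursor N): 1 . 2 . . . 3
Index 2: author = 2

Answer: cursor 2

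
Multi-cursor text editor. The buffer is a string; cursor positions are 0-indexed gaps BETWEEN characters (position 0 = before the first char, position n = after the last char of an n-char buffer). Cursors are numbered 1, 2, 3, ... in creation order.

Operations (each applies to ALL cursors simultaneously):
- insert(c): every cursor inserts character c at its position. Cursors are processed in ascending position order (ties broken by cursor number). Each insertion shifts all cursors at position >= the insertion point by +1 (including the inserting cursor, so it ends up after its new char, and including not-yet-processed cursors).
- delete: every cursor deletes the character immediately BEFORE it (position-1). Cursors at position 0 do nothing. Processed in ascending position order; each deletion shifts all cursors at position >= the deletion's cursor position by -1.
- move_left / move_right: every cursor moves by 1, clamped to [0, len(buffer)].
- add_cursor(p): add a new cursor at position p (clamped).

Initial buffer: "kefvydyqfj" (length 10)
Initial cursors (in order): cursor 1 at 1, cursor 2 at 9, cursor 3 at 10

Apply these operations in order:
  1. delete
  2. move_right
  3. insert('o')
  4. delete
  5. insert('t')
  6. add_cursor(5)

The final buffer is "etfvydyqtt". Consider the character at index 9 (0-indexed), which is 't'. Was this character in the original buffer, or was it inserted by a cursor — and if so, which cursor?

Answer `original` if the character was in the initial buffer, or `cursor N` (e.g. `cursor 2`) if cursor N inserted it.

Answer: cursor 3

Derivation:
After op 1 (delete): buffer="efvydyq" (len 7), cursors c1@0 c2@7 c3@7, authorship .......
After op 2 (move_right): buffer="efvydyq" (len 7), cursors c1@1 c2@7 c3@7, authorship .......
After op 3 (insert('o')): buffer="eofvydyqoo" (len 10), cursors c1@2 c2@10 c3@10, authorship .1......23
After op 4 (delete): buffer="efvydyq" (len 7), cursors c1@1 c2@7 c3@7, authorship .......
After op 5 (insert('t')): buffer="etfvydyqtt" (len 10), cursors c1@2 c2@10 c3@10, authorship .1......23
After op 6 (add_cursor(5)): buffer="etfvydyqtt" (len 10), cursors c1@2 c4@5 c2@10 c3@10, authorship .1......23
Authorship (.=original, N=cursor N): . 1 . . . . . . 2 3
Index 9: author = 3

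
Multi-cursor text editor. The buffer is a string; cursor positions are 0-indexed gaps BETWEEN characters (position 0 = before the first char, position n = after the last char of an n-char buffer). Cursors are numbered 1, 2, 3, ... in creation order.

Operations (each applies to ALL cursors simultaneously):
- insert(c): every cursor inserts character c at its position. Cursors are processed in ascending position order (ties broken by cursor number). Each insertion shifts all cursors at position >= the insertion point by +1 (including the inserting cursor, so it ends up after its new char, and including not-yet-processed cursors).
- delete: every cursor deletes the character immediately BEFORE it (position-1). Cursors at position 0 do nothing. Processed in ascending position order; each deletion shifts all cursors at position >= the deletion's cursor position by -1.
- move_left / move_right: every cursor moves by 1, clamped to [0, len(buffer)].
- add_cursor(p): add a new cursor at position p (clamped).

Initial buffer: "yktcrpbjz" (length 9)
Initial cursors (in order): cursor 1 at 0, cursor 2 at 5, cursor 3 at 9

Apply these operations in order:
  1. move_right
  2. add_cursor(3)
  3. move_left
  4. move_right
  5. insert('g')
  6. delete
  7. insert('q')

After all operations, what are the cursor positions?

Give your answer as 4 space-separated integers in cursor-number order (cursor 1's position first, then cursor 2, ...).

Answer: 2 9 13 5

Derivation:
After op 1 (move_right): buffer="yktcrpbjz" (len 9), cursors c1@1 c2@6 c3@9, authorship .........
After op 2 (add_cursor(3)): buffer="yktcrpbjz" (len 9), cursors c1@1 c4@3 c2@6 c3@9, authorship .........
After op 3 (move_left): buffer="yktcrpbjz" (len 9), cursors c1@0 c4@2 c2@5 c3@8, authorship .........
After op 4 (move_right): buffer="yktcrpbjz" (len 9), cursors c1@1 c4@3 c2@6 c3@9, authorship .........
After op 5 (insert('g')): buffer="ygktgcrpgbjzg" (len 13), cursors c1@2 c4@5 c2@9 c3@13, authorship .1..4...2...3
After op 6 (delete): buffer="yktcrpbjz" (len 9), cursors c1@1 c4@3 c2@6 c3@9, authorship .........
After op 7 (insert('q')): buffer="yqktqcrpqbjzq" (len 13), cursors c1@2 c4@5 c2@9 c3@13, authorship .1..4...2...3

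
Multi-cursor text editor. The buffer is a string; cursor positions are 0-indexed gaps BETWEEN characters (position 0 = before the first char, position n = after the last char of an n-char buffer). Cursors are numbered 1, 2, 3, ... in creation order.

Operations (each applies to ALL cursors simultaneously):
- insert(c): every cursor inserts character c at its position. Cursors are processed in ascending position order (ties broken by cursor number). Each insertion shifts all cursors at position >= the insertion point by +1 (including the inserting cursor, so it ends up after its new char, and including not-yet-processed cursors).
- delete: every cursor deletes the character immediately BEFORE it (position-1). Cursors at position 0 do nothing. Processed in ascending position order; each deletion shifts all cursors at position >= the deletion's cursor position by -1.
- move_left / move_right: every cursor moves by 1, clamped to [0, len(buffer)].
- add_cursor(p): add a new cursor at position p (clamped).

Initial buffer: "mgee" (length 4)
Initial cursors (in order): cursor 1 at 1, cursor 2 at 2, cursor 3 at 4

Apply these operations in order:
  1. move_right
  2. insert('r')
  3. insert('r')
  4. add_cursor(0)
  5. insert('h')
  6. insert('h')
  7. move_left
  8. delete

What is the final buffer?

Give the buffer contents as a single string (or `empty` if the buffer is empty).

Answer: hmgrrherrherrh

Derivation:
After op 1 (move_right): buffer="mgee" (len 4), cursors c1@2 c2@3 c3@4, authorship ....
After op 2 (insert('r')): buffer="mgrerer" (len 7), cursors c1@3 c2@5 c3@7, authorship ..1.2.3
After op 3 (insert('r')): buffer="mgrrerrerr" (len 10), cursors c1@4 c2@7 c3@10, authorship ..11.22.33
After op 4 (add_cursor(0)): buffer="mgrrerrerr" (len 10), cursors c4@0 c1@4 c2@7 c3@10, authorship ..11.22.33
After op 5 (insert('h')): buffer="hmgrrherrherrh" (len 14), cursors c4@1 c1@6 c2@10 c3@14, authorship 4..111.222.333
After op 6 (insert('h')): buffer="hhmgrrhherrhherrhh" (len 18), cursors c4@2 c1@8 c2@13 c3@18, authorship 44..1111.2222.3333
After op 7 (move_left): buffer="hhmgrrhherrhherrhh" (len 18), cursors c4@1 c1@7 c2@12 c3@17, authorship 44..1111.2222.3333
After op 8 (delete): buffer="hmgrrherrherrh" (len 14), cursors c4@0 c1@5 c2@9 c3@13, authorship 4..111.222.333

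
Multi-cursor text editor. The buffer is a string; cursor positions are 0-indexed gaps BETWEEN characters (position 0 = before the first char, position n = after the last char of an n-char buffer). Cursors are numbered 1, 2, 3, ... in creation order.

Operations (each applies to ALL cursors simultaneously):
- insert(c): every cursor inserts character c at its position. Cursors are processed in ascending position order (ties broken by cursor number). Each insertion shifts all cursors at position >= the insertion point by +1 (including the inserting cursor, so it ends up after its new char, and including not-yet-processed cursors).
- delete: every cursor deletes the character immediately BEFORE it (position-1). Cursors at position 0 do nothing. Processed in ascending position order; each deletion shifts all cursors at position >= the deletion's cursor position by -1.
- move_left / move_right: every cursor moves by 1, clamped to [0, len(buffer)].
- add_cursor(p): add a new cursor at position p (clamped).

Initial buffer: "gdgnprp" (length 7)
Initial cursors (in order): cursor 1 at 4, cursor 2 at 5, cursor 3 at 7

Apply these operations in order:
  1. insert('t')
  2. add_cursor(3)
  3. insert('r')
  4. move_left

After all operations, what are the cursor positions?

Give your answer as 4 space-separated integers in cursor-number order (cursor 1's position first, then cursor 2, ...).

After op 1 (insert('t')): buffer="gdgntptrpt" (len 10), cursors c1@5 c2@7 c3@10, authorship ....1.2..3
After op 2 (add_cursor(3)): buffer="gdgntptrpt" (len 10), cursors c4@3 c1@5 c2@7 c3@10, authorship ....1.2..3
After op 3 (insert('r')): buffer="gdgrntrptrrptr" (len 14), cursors c4@4 c1@7 c2@10 c3@14, authorship ...4.11.22..33
After op 4 (move_left): buffer="gdgrntrptrrptr" (len 14), cursors c4@3 c1@6 c2@9 c3@13, authorship ...4.11.22..33

Answer: 6 9 13 3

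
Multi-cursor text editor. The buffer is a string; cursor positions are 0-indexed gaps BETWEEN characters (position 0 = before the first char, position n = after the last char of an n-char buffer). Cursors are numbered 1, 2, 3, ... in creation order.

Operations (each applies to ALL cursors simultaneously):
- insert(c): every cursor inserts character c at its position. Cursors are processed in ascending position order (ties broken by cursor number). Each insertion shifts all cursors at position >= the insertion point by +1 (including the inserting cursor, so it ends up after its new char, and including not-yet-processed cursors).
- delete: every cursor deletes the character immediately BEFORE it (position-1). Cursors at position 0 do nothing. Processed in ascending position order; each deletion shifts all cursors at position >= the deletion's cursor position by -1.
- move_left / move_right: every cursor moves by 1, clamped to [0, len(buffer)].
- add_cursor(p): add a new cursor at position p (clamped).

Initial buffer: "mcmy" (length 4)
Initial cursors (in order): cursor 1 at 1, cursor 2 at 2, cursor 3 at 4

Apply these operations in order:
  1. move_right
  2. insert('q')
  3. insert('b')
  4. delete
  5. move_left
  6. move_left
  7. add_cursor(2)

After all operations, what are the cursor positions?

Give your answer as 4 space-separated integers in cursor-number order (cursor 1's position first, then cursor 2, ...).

Answer: 1 3 5 2

Derivation:
After op 1 (move_right): buffer="mcmy" (len 4), cursors c1@2 c2@3 c3@4, authorship ....
After op 2 (insert('q')): buffer="mcqmqyq" (len 7), cursors c1@3 c2@5 c3@7, authorship ..1.2.3
After op 3 (insert('b')): buffer="mcqbmqbyqb" (len 10), cursors c1@4 c2@7 c3@10, authorship ..11.22.33
After op 4 (delete): buffer="mcqmqyq" (len 7), cursors c1@3 c2@5 c3@7, authorship ..1.2.3
After op 5 (move_left): buffer="mcqmqyq" (len 7), cursors c1@2 c2@4 c3@6, authorship ..1.2.3
After op 6 (move_left): buffer="mcqmqyq" (len 7), cursors c1@1 c2@3 c3@5, authorship ..1.2.3
After op 7 (add_cursor(2)): buffer="mcqmqyq" (len 7), cursors c1@1 c4@2 c2@3 c3@5, authorship ..1.2.3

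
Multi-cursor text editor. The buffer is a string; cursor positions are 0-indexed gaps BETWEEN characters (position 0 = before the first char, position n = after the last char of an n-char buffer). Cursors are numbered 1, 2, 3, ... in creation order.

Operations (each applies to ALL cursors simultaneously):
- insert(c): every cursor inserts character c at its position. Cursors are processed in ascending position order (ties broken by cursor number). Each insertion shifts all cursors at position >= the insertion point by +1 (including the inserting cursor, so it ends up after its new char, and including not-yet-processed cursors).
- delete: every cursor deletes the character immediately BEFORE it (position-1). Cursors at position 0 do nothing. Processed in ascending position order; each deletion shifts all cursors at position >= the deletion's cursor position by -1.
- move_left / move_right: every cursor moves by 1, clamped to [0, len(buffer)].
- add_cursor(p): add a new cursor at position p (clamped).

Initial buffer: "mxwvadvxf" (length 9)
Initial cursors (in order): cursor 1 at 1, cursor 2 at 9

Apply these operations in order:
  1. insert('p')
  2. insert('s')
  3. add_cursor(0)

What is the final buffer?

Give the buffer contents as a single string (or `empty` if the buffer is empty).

After op 1 (insert('p')): buffer="mpxwvadvxfp" (len 11), cursors c1@2 c2@11, authorship .1........2
After op 2 (insert('s')): buffer="mpsxwvadvxfps" (len 13), cursors c1@3 c2@13, authorship .11........22
After op 3 (add_cursor(0)): buffer="mpsxwvadvxfps" (len 13), cursors c3@0 c1@3 c2@13, authorship .11........22

Answer: mpsxwvadvxfps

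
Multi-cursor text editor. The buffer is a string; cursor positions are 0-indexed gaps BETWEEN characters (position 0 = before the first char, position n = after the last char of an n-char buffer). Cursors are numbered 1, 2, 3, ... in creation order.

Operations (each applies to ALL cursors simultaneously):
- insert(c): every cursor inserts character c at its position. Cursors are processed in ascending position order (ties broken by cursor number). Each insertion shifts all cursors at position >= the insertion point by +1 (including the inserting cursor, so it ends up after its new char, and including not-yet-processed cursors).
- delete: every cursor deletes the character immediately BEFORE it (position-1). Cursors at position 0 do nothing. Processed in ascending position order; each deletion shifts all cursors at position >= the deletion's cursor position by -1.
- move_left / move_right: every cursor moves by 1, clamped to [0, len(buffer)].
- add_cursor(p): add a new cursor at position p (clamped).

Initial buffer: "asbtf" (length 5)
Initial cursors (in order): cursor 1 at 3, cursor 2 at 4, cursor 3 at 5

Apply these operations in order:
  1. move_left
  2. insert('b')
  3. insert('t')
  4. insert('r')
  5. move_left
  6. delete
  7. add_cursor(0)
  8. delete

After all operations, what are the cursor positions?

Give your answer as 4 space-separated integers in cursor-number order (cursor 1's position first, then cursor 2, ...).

After op 1 (move_left): buffer="asbtf" (len 5), cursors c1@2 c2@3 c3@4, authorship .....
After op 2 (insert('b')): buffer="asbbbtbf" (len 8), cursors c1@3 c2@5 c3@7, authorship ..1.2.3.
After op 3 (insert('t')): buffer="asbtbbttbtf" (len 11), cursors c1@4 c2@7 c3@10, authorship ..11.22.33.
After op 4 (insert('r')): buffer="asbtrbbtrtbtrf" (len 14), cursors c1@5 c2@9 c3@13, authorship ..111.222.333.
After op 5 (move_left): buffer="asbtrbbtrtbtrf" (len 14), cursors c1@4 c2@8 c3@12, authorship ..111.222.333.
After op 6 (delete): buffer="asbrbbrtbrf" (len 11), cursors c1@3 c2@6 c3@9, authorship ..11.22.33.
After op 7 (add_cursor(0)): buffer="asbrbbrtbrf" (len 11), cursors c4@0 c1@3 c2@6 c3@9, authorship ..11.22.33.
After op 8 (delete): buffer="asrbrtrf" (len 8), cursors c4@0 c1@2 c2@4 c3@6, authorship ..1.2.3.

Answer: 2 4 6 0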